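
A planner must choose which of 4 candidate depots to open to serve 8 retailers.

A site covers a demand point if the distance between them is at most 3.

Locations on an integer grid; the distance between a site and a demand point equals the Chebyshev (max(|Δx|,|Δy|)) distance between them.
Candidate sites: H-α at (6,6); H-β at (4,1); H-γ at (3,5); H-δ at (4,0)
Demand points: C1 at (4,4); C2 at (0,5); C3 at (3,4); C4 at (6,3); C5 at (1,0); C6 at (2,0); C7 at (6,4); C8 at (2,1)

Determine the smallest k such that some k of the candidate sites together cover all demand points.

2

Coverage sets (demand points within 3 of each site):
  H-α: {C1, C3, C4, C7}
  H-β: {C1, C3, C4, C5, C6, C7, C8}
  H-γ: {C1, C2, C3, C4, C7}
  H-δ: {C4, C5, C6, C8}
No single site covers all 8 demand points.
But {H-β, H-γ} covers everything, so the minimum is 2.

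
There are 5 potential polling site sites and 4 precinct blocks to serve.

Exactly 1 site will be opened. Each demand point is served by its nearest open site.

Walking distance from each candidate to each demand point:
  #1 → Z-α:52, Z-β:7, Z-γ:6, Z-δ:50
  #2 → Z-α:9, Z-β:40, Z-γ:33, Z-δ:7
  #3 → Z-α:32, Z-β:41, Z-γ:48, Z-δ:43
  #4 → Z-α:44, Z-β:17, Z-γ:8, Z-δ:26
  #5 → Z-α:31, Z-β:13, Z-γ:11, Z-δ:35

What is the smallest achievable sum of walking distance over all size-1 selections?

89

Open {#2}.
  Z-α→#2 9, Z-β→#2 40, Z-γ→#2 33, Z-δ→#2 7  ⇒ total 89.
Compare {#5}: total 90.
Compare {#4}: total 95.
No size-1 selection does better; minimum is 89.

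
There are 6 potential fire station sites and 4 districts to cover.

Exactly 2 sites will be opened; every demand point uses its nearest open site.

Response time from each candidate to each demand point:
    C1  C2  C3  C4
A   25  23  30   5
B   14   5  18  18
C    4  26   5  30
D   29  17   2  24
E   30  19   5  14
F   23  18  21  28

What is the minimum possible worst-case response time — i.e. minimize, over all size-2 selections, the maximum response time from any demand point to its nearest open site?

Open {B, E}.
  Farthest demand point is C1 at response time 14 (to B); all others are ≤ 14.
With {A, B} the worst case is 18.
With {B, C} the worst case is 18.
No size-2 selection achieves below 14.

14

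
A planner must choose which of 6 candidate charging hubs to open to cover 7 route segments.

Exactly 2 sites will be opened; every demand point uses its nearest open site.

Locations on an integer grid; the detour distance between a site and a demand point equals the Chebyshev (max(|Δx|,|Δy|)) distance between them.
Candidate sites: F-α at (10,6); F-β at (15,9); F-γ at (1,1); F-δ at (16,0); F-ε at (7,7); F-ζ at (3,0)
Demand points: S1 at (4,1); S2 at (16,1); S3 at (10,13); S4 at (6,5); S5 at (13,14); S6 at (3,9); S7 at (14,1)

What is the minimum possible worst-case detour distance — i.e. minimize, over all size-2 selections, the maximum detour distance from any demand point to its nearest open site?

7

Open {F-α, F-β}.
  Farthest demand point is S6 at detour distance 7 (to F-α); all others are ≤ 7.
With {F-α, F-ε} the worst case is 7.
With {F-δ, F-ε} the worst case is 7.
No size-2 selection achieves below 7.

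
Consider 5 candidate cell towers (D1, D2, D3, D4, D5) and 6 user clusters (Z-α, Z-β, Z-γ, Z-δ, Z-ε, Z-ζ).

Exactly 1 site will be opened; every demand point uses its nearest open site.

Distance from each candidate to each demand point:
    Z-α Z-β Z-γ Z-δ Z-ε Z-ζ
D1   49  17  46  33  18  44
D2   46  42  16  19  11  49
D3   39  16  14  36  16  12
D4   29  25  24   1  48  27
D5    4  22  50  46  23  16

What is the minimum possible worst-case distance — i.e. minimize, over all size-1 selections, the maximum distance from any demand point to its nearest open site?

Open {D3}.
  Farthest demand point is Z-α at distance 39 (to D3); all others are ≤ 39.
With {D4} the worst case is 48.
With {D1} the worst case is 49.
No size-1 selection achieves below 39.

39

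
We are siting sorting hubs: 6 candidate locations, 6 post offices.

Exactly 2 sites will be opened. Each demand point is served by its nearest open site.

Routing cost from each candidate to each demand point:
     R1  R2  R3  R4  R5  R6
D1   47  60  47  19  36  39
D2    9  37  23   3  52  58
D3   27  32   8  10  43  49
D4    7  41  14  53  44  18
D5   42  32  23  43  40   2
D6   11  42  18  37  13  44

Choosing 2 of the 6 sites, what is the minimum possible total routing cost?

109

Open {D2, D5}.
  R1→D2 9, R2→D5 32, R3→D2 23, R4→D2 3, R5→D5 40, R6→D5 2  ⇒ total 109.
Compare {D5, D6}: total 113.
Compare {D3, D4}: total 118.
No size-2 selection does better; minimum is 109.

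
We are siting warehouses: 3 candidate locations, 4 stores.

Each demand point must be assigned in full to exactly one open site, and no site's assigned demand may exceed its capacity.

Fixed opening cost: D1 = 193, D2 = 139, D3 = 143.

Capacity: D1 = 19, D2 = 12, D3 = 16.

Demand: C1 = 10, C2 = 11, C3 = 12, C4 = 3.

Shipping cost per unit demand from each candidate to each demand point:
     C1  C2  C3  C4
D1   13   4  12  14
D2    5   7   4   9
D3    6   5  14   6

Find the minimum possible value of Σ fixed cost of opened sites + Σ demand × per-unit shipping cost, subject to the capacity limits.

645

Open {D1, D2, D3}; cheapest assignment that respects the capacities:
  D1 (cap 19, load 11): C2 — cost 11×4 = 44
  D2 (cap 12, load 12): C3 — cost 12×4 = 48
  D3 (cap 16, load 13): C1, C4 — cost 10×6 + 3×6 = 78
  Shipping 170, fixed 475 → total 645.
  Any other capacity-feasible assignment to {D1, D2, D3} ships for at least 170.
Total demand is 36 and no other set of sites has combined capacity ≥ 36, so {D1, D2, D3} is the only feasible choice of open sites. Minimum: 645.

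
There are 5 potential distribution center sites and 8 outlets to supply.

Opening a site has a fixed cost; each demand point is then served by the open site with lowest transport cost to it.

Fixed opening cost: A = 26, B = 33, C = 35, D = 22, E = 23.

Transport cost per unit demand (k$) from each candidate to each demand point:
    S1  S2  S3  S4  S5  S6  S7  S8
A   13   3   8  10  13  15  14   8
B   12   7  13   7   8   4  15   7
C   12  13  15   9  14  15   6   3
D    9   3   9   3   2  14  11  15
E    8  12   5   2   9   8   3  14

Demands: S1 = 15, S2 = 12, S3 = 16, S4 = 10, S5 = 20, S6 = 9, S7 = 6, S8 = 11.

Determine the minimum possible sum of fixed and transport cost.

496

Open {B, C, D, E}: assign each demand point to its cheapest open site.
  S1→E 15×8=120, S2→D 12×3=36, S3→E 16×5=80, S4→E 10×2=20, S5→D 20×2=40, S6→B 9×4=36, S7→E 6×3=18, S8→C 11×3=33
  transport cost 383, fixed 113 → total 496.
Compare {C, D, E}: transport cost 419 + fixed 80 = 499.
Compare {B, D, E}: transport cost 427 + fixed 78 = 505.
Compare {A, B, C, D, E}: transport cost 383 + fixed 139 = 522.
All other subsets cost ≥ 499. Minimum total cost: 496.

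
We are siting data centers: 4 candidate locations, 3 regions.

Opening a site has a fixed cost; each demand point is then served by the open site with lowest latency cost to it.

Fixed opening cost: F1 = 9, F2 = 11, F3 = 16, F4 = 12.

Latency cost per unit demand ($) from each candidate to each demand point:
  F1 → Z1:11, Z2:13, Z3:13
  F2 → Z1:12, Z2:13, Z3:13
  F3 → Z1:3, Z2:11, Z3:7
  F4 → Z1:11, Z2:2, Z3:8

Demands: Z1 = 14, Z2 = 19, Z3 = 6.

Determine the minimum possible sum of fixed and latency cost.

150

Open {F3, F4}: assign each demand point to its cheapest open site.
  Z1→F3 14×3=42, Z2→F4 19×2=38, Z3→F3 6×7=42
  latency cost 122, fixed 28 → total 150.
Compare {F1, F3, F4}: latency cost 122 + fixed 37 = 159.
Compare {F2, F3, F4}: latency cost 122 + fixed 39 = 161.
Compare {F1, F2, F3, F4}: latency cost 122 + fixed 48 = 170.
All other subsets cost ≥ 159. Minimum total cost: 150.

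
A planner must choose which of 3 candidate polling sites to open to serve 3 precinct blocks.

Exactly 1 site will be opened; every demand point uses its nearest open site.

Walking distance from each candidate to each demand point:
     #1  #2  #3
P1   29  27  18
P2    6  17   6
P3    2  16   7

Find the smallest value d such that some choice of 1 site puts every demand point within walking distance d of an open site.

16

Open {P3}.
  Farthest demand point is #2 at walking distance 16 (to P3); all others are ≤ 16.
With {P2} the worst case is 17.
With {P1} the worst case is 29.
No size-1 selection achieves below 16.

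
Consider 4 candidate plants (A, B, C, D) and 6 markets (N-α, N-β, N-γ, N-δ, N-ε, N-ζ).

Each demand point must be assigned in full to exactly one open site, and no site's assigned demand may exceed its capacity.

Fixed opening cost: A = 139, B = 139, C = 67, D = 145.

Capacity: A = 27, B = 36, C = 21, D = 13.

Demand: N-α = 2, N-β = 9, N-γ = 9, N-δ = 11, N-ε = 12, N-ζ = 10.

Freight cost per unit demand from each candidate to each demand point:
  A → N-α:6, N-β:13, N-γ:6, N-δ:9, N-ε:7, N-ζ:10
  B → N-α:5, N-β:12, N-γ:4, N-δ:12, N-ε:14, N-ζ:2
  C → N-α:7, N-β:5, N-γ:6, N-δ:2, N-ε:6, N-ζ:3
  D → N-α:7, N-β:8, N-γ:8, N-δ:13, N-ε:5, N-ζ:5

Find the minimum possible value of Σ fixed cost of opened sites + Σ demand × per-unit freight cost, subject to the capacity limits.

Open {B, C}; cheapest assignment that respects the capacities:
  B (cap 36, load 33): N-α, N-γ, N-ε, N-ζ — cost 2×5 + 9×4 + 12×14 + 10×2 = 234
  C (cap 21, load 20): N-β, N-δ — cost 9×5 + 11×2 = 67
  Shipping 301, fixed 206 → total 507.
  Any other capacity-feasible assignment to {B, C} ships for at least 301.
Compare {B, C, D}: its best feasible assignment gives total 544.
Compare {A, B, C}: its best feasible assignment gives total 562.
Every other set of open sites that can feasibly serve all demand totals ≥ 544 even under its best assignment. Minimum: 507.

507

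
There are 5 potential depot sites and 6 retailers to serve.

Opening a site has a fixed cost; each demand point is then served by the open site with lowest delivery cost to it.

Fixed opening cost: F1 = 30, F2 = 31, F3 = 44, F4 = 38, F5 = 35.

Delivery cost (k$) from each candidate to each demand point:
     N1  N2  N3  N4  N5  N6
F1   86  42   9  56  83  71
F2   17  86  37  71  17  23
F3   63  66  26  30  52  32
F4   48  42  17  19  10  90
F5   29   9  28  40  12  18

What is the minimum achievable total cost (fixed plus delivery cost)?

171

Open {F5}: assign each demand point to its cheapest open site.
  N1→F5 29, N2→F5 9, N3→F5 28, N4→F5 40, N5→F5 12, N6→F5 18
  delivery cost 136, fixed 35 → total 171.
Compare {F4, F5}: delivery cost 102 + fixed 73 = 175.
Compare {F1, F5}: delivery cost 117 + fixed 65 = 182.
Compare {F2, F5}: delivery cost 124 + fixed 66 = 190.
All other subsets cost ≥ 175. Minimum total cost: 171.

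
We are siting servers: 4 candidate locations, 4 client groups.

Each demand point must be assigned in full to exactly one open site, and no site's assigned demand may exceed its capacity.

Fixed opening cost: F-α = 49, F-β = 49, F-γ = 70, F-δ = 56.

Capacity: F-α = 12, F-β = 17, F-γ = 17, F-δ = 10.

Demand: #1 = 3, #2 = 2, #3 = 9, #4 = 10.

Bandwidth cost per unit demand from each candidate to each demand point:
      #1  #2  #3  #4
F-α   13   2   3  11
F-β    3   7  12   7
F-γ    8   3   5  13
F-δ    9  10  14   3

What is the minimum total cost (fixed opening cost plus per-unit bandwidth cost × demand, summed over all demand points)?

208

Open {F-α, F-β}; cheapest assignment that respects the capacities:
  F-α (cap 12, load 11): #2, #3 — cost 2×2 + 9×3 = 31
  F-β (cap 17, load 13): #1, #4 — cost 3×3 + 10×7 = 79
  Shipping 110, fixed 98 → total 208.
  Any other capacity-feasible assignment to {F-α, F-β} ships for at least 110.
Compare {F-α, F-β, F-δ}: its best feasible assignment gives total 224.
Compare {F-γ, F-δ}: its best feasible assignment gives total 231.
Every other set of open sites that can feasibly serve all demand totals ≥ 224 even under its best assignment. Minimum: 208.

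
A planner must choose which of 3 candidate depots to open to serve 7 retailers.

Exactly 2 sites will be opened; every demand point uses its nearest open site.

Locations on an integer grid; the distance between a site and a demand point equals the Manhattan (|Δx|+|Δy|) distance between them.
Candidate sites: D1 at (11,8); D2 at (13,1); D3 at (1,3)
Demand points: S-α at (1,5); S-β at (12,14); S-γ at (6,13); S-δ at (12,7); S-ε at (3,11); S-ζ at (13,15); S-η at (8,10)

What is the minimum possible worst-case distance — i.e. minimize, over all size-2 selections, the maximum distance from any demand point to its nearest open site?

Open {D1, D3}.
  Farthest demand point is S-γ at distance 10 (to D1); all others are ≤ 10.
With {D1, D2} the worst case is 13.
With {D2, D3} the worst case is 15.
No size-2 selection achieves below 10.

10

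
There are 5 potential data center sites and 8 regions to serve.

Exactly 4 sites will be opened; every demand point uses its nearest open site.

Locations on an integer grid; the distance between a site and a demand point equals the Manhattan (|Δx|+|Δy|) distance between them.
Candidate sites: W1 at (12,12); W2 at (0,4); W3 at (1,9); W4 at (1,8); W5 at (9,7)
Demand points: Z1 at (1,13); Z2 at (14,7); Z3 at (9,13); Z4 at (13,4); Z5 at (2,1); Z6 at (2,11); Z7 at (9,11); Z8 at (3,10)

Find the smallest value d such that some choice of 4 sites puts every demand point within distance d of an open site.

Open {W1, W2, W3, W5}.
  Farthest demand point is Z4 at distance 7 (to W5); all others are ≤ 7.
With {W1, W2, W4, W5} the worst case is 7.
With {W2, W3, W4, W5} the worst case is 7.
No size-4 selection achieves below 7.

7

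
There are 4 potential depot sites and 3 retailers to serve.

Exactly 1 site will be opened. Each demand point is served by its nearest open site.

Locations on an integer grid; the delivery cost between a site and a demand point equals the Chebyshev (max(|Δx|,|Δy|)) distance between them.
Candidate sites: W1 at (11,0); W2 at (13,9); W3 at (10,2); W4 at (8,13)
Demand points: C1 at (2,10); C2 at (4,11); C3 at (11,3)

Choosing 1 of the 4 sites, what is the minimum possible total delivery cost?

18

Open {W3}.
  C1→W3 8, C2→W3 9, C3→W3 1  ⇒ total 18.
Compare {W4}: total 20.
Compare {W1}: total 24.
No size-1 selection does better; minimum is 18.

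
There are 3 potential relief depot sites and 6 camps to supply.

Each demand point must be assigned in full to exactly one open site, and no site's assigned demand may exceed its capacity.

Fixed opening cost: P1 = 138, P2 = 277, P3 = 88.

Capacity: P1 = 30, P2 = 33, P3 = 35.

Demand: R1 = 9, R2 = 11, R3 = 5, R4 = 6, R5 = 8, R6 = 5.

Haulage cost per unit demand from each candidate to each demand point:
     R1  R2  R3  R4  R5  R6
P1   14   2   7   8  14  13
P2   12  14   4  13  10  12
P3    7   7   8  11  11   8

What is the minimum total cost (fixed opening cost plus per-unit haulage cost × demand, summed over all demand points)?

522

Open {P1, P3}; cheapest assignment that respects the capacities:
  P1 (cap 30, load 22): R2, R3, R4 — cost 11×2 + 5×7 + 6×8 = 105
  P3 (cap 35, load 22): R1, R5, R6 — cost 9×7 + 8×11 + 5×8 = 191
  Shipping 296, fixed 226 → total 522.
  Any other capacity-feasible assignment to {P1, P3} ships for at least 296.
Compare {P2, P3}: its best feasible assignment gives total 711.
Compare {P1, P2}: its best feasible assignment gives total 753.
Every other set of open sites that can feasibly serve all demand totals ≥ 711 even under its best assignment. Minimum: 522.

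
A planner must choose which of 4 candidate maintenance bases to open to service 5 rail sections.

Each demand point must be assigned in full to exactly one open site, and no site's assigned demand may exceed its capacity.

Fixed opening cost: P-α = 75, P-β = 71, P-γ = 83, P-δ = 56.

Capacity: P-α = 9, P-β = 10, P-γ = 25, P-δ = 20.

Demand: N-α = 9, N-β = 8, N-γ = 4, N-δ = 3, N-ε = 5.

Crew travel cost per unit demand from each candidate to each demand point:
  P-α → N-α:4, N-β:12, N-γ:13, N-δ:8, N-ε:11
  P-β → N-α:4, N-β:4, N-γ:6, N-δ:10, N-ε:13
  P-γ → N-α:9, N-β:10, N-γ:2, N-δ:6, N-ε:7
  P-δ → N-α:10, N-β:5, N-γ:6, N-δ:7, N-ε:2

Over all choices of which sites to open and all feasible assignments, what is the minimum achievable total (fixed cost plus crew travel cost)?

258

Open {P-β, P-δ}; cheapest assignment that respects the capacities:
  P-β (cap 10, load 9): N-α — cost 9×4 = 36
  P-δ (cap 20, load 20): N-β, N-γ, N-δ, N-ε — cost 8×5 + 4×6 + 3×7 + 5×2 = 95
  Shipping 131, fixed 127 → total 258.
  Any other capacity-feasible assignment to {P-β, P-δ} ships for at least 131.
Compare {P-α, P-δ}: its best feasible assignment gives total 262.
Compare {P-γ, P-δ}: its best feasible assignment gives total 296.
Every other set of open sites that can feasibly serve all demand totals ≥ 262 even under its best assignment. Minimum: 258.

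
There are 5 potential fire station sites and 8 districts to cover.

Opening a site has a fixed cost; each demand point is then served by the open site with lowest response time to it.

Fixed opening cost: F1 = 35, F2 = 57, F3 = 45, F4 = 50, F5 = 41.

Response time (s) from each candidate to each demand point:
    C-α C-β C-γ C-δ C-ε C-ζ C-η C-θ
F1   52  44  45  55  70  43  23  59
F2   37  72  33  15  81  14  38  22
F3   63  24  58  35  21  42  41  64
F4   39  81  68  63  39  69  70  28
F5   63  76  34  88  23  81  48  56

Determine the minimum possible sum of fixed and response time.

Open {F2, F3}: assign each demand point to its cheapest open site.
  C-α→F2 37, C-β→F3 24, C-γ→F2 33, C-δ→F2 15, C-ε→F3 21, C-ζ→F2 14, C-η→F2 38, C-θ→F2 22
  response time 204, fixed 102 → total 306.
Compare {F1, F2, F3}: response time 189 + fixed 137 = 326.
Compare {F1, F2, F5}: response time 211 + fixed 133 = 344.
Compare {F2, F3, F5}: response time 204 + fixed 143 = 347.
All other subsets cost ≥ 326. Minimum total cost: 306.

306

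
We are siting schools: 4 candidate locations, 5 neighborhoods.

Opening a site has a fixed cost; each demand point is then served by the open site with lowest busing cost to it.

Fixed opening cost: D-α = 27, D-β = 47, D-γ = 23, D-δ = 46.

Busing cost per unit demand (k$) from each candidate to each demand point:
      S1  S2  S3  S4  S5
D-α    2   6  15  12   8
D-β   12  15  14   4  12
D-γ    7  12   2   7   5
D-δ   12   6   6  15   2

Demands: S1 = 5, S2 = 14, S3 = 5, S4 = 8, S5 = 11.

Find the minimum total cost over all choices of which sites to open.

Open {D-α, D-γ}: assign each demand point to its cheapest open site.
  S1→D-α 5×2=10, S2→D-α 14×6=84, S3→D-γ 5×2=10, S4→D-γ 8×7=56, S5→D-γ 11×5=55
  busing cost 215, fixed 50 → total 265.
Compare {D-γ, D-δ}: busing cost 207 + fixed 69 = 276.
Compare {D-α, D-γ, D-δ}: busing cost 182 + fixed 96 = 278.
Compare {D-α, D-β, D-γ}: busing cost 191 + fixed 97 = 288.
All other subsets cost ≥ 276. Minimum total cost: 265.

265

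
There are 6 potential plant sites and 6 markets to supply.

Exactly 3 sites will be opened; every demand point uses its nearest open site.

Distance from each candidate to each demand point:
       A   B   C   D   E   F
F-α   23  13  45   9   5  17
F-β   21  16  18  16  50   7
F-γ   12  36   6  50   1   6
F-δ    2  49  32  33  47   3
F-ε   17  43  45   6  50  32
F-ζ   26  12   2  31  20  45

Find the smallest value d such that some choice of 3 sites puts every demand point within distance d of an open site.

Open {F-α, F-γ, F-ζ}.
  Farthest demand point is A at distance 12 (to F-γ); all others are ≤ 12.
With {F-α, F-δ, F-ζ} the worst case is 12.
With {F-γ, F-ε, F-ζ} the worst case is 12.
No size-3 selection achieves below 12.

12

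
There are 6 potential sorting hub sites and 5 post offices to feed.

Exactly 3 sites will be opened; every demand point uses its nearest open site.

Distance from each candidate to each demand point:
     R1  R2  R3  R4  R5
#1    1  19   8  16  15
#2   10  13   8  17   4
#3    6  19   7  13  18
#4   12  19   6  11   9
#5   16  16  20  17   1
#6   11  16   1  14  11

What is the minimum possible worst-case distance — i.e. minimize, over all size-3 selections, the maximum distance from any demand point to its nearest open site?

Open {#1, #2, #3}.
  Farthest demand point is R2 at distance 13 (to #2); all others are ≤ 13.
With {#1, #2, #4} the worst case is 13.
With {#2, #3, #4} the worst case is 13.
No size-3 selection achieves below 13.

13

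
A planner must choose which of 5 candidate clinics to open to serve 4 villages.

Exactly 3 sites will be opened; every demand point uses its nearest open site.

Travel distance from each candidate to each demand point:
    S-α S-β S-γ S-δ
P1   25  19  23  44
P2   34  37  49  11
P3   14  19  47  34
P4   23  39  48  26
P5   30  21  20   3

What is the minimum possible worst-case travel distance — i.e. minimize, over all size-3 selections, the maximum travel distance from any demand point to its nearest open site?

Open {P1, P3, P5}.
  Farthest demand point is S-γ at travel distance 20 (to P5); all others are ≤ 20.
With {P2, P3, P5} the worst case is 20.
With {P3, P4, P5} the worst case is 20.
No size-3 selection achieves below 20.

20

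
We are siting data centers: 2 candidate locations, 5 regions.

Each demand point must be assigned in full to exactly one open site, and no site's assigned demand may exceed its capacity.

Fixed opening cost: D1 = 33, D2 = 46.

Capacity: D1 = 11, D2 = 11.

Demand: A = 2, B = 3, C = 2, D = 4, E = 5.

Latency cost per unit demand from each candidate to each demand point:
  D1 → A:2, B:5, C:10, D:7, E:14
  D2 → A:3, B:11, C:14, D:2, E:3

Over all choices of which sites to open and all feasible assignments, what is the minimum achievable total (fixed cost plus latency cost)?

141

Open {D1, D2}; cheapest assignment that respects the capacities:
  D1 (cap 11, load 7): A, B, C — cost 2×2 + 3×5 + 2×10 = 39
  D2 (cap 11, load 9): D, E — cost 4×2 + 5×3 = 23
  Shipping 62, fixed 79 → total 141.
  Any other capacity-feasible assignment to {D1, D2} ships for at least 62.
Total demand is 16 and no other set of sites has combined capacity ≥ 16, so {D1, D2} is the only feasible choice of open sites. Minimum: 141.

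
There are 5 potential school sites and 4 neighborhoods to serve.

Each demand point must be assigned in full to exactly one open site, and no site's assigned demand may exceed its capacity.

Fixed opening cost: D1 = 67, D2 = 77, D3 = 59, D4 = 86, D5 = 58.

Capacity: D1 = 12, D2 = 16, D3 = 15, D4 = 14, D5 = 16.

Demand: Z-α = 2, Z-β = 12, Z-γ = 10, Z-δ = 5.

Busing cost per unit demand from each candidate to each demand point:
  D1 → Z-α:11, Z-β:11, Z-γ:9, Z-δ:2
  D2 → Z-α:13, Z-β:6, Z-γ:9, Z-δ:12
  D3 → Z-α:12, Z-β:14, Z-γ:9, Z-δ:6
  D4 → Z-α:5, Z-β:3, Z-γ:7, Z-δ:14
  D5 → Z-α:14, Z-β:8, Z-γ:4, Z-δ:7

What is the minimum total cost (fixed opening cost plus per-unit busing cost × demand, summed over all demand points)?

Open {D4, D5}; cheapest assignment that respects the capacities:
  D4 (cap 14, load 14): Z-α, Z-β — cost 2×5 + 12×3 = 46
  D5 (cap 16, load 15): Z-γ, Z-δ — cost 10×4 + 5×7 = 75
  Shipping 121, fixed 144 → total 265.
  Any other capacity-feasible assignment to {D4, D5} ships for at least 121.
Compare {D1, D4, D5}: its best feasible assignment gives total 307.
Compare {D2, D5}: its best feasible assignment gives total 308.
Every other set of open sites that can feasibly serve all demand totals ≥ 307 even under its best assignment. Minimum: 265.

265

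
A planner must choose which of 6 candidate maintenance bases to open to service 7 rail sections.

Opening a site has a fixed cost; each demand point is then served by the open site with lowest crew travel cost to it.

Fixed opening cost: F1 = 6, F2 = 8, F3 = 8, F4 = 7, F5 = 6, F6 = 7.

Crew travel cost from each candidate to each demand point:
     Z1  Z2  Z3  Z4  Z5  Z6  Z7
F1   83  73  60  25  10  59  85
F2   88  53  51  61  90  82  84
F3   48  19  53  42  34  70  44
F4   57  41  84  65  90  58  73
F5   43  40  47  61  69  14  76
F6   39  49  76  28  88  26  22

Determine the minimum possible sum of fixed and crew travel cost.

203

Open {F1, F3, F5, F6}: assign each demand point to its cheapest open site.
  Z1→F6 39, Z2→F3 19, Z3→F5 47, Z4→F1 25, Z5→F1 10, Z6→F5 14, Z7→F6 22
  crew travel cost 176, fixed 27 → total 203.
Compare {F1, F3, F4, F5, F6}: crew travel cost 176 + fixed 34 = 210.
Compare {F1, F2, F3, F5, F6}: crew travel cost 176 + fixed 35 = 211.
Compare {F1, F3, F6}: crew travel cost 194 + fixed 21 = 215.
All other subsets cost ≥ 210. Minimum total cost: 203.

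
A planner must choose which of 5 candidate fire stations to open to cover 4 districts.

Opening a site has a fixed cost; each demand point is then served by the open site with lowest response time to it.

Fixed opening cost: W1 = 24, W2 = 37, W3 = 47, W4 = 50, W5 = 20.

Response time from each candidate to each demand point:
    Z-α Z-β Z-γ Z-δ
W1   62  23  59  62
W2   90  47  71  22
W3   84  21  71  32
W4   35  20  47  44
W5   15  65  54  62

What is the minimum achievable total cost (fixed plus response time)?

Open {W3, W5}: assign each demand point to its cheapest open site.
  Z-α→W5 15, Z-β→W3 21, Z-γ→W5 54, Z-δ→W3 32
  response time 122, fixed 67 → total 189.
Compare {W2, W5}: response time 138 + fixed 57 = 195.
Compare {W1, W2, W5}: response time 114 + fixed 81 = 195.
Compare {W4}: response time 146 + fixed 50 = 196.
All other subsets cost ≥ 195. Minimum total cost: 189.

189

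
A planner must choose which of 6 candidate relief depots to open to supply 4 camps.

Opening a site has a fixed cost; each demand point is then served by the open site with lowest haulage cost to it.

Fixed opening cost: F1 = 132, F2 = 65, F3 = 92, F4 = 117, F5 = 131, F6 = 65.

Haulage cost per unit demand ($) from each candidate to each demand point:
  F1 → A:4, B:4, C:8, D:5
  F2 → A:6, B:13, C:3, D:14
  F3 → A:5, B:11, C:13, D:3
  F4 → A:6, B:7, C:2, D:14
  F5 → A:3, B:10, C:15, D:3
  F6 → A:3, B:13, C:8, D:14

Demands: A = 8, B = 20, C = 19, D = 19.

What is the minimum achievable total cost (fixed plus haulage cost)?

Open {F1, F2}: assign each demand point to its cheapest open site.
  A→F1 8×4=32, B→F1 20×4=80, C→F2 19×3=57, D→F1 19×5=95
  haulage cost 264, fixed 197 → total 461.
Compare {F3, F4}: haulage cost 275 + fixed 209 = 484.
Compare {F1}: haulage cost 359 + fixed 132 = 491.
Compare {F1, F4}: haulage cost 245 + fixed 249 = 494.
All other subsets cost ≥ 484. Minimum total cost: 461.

461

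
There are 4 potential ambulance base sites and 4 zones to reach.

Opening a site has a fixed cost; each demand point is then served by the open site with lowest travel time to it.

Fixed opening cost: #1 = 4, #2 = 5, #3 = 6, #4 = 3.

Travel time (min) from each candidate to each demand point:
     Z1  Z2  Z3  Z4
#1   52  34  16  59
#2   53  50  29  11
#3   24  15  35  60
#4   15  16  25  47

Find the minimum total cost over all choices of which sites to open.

70

Open {#1, #2, #4}: assign each demand point to its cheapest open site.
  Z1→#4 15, Z2→#4 16, Z3→#1 16, Z4→#2 11
  travel time 58, fixed 12 → total 70.
Compare {#2, #4}: travel time 67 + fixed 8 = 75.
Compare {#1, #2, #3, #4}: travel time 57 + fixed 18 = 75.
Compare {#2, #3, #4}: travel time 66 + fixed 14 = 80.
All other subsets cost ≥ 75. Minimum total cost: 70.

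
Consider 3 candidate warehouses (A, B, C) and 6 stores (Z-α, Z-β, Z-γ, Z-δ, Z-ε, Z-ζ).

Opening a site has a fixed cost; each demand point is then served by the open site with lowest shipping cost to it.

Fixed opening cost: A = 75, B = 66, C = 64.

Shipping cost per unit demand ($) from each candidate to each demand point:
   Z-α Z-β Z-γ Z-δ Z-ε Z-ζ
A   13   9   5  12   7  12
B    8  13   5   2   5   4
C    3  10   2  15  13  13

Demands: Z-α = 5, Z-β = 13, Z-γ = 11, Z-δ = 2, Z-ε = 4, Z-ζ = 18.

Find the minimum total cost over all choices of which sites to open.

Open {B, C}: assign each demand point to its cheapest open site.
  Z-α→C 5×3=15, Z-β→C 13×10=130, Z-γ→C 11×2=22, Z-δ→B 2×2=4, Z-ε→B 4×5=20, Z-ζ→B 18×4=72
  shipping cost 263, fixed 130 → total 393.
Compare {B}: shipping cost 360 + fixed 66 = 426.
Compare {A, B}: shipping cost 308 + fixed 141 = 449.
Compare {A, B, C}: shipping cost 250 + fixed 205 = 455.
All other subsets cost ≥ 426. Minimum total cost: 393.

393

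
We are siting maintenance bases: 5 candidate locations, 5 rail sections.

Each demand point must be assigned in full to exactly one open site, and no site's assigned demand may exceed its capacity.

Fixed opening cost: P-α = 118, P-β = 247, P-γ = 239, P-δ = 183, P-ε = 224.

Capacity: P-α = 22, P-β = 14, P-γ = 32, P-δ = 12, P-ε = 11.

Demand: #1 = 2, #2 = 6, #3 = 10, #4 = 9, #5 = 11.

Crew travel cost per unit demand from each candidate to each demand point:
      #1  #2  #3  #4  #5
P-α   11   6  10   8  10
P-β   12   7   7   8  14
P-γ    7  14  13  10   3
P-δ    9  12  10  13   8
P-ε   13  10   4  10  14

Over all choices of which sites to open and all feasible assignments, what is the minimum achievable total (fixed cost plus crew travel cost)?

Open {P-α, P-γ}; cheapest assignment that respects the capacities:
  P-α (cap 22, load 16): #2, #3 — cost 6×6 + 10×10 = 136
  P-γ (cap 32, load 22): #1, #4, #5 — cost 2×7 + 9×10 + 11×3 = 137
  Shipping 273, fixed 357 → total 630.
  Any other capacity-feasible assignment to {P-α, P-γ} ships for at least 273.
Compare {P-γ, P-ε}: its best feasible assignment gives total 724.
Compare {P-γ, P-δ}: its best feasible assignment gives total 743.
Every other set of open sites that can feasibly serve all demand totals ≥ 724 even under its best assignment. Minimum: 630.

630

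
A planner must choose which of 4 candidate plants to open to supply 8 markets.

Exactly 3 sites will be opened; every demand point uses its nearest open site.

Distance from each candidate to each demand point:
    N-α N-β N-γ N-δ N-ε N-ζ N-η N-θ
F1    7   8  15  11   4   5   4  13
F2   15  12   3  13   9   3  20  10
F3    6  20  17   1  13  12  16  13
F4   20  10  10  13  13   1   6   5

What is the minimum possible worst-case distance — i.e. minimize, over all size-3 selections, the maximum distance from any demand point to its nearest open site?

Open {F1, F2, F3}.
  Farthest demand point is N-θ at distance 10 (to F2); all others are ≤ 10.
With {F1, F3, F4} the worst case is 10.
With {F2, F3, F4} the worst case is 10.
No size-3 selection achieves below 10.

10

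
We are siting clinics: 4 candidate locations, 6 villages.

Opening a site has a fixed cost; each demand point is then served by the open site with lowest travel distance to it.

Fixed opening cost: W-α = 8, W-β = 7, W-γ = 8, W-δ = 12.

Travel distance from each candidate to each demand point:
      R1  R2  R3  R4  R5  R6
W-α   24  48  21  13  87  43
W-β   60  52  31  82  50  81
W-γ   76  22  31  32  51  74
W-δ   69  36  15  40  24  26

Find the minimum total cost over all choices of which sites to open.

Open {W-α, W-γ, W-δ}: assign each demand point to its cheapest open site.
  R1→W-α 24, R2→W-γ 22, R3→W-δ 15, R4→W-α 13, R5→W-δ 24, R6→W-δ 26
  travel distance 124, fixed 28 → total 152.
Compare {W-α, W-δ}: travel distance 138 + fixed 20 = 158.
Compare {W-α, W-β, W-γ, W-δ}: travel distance 124 + fixed 35 = 159.
Compare {W-α, W-β, W-δ}: travel distance 138 + fixed 27 = 165.
All other subsets cost ≥ 158. Minimum total cost: 152.

152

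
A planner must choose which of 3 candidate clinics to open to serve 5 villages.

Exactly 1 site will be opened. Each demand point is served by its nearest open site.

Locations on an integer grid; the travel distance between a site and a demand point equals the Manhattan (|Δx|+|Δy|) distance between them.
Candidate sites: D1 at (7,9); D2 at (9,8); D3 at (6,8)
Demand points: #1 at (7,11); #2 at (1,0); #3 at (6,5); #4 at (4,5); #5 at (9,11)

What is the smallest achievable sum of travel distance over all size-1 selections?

Open {D3}.
  #1→D3 4, #2→D3 13, #3→D3 3, #4→D3 5, #5→D3 6  ⇒ total 31.
Compare {D1}: total 33.
Compare {D2}: total 38.

31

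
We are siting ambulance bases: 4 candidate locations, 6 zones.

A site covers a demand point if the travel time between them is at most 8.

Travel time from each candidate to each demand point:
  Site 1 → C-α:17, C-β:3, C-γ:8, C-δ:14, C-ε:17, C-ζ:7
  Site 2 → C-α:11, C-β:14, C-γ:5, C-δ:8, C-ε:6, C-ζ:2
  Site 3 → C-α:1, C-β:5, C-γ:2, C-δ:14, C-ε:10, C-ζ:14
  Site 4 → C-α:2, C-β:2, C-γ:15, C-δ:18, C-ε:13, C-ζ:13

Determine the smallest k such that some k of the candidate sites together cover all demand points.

2

Coverage sets (demand points within 8 of each site):
  Site 1: {C-β, C-γ, C-ζ}
  Site 2: {C-γ, C-δ, C-ε, C-ζ}
  Site 3: {C-α, C-β, C-γ}
  Site 4: {C-α, C-β}
No single site covers all 6 demand points.
But {Site 2, Site 3} covers everything, so the minimum is 2.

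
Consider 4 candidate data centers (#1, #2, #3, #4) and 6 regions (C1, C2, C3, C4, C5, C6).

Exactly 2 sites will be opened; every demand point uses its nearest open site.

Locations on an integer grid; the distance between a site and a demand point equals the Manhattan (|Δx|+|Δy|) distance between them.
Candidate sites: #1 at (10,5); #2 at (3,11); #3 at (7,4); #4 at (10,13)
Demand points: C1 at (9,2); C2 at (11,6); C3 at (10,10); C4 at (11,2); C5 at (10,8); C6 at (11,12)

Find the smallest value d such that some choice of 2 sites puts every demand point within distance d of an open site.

4

Open {#1, #4}.
  Farthest demand point is C1 at distance 4 (to #1); all others are ≤ 4.
With {#3, #4} the worst case is 6.
With {#1, #2} the worst case is 8.
No size-2 selection achieves below 4.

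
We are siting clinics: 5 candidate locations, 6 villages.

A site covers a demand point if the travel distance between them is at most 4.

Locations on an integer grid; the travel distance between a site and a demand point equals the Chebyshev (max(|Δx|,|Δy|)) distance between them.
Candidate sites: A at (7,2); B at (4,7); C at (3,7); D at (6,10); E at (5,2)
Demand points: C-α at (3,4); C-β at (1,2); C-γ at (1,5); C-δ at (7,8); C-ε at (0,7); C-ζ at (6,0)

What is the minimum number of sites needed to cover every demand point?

2

Coverage sets (demand points within 4 of each site):
  A: {C-α, C-ζ}
  B: {C-α, C-γ, C-δ, C-ε}
  C: {C-α, C-γ, C-δ, C-ε}
  D: {C-δ}
  E: {C-α, C-β, C-γ, C-ζ}
No single site covers all 6 demand points.
But {B, E} covers everything, so the minimum is 2.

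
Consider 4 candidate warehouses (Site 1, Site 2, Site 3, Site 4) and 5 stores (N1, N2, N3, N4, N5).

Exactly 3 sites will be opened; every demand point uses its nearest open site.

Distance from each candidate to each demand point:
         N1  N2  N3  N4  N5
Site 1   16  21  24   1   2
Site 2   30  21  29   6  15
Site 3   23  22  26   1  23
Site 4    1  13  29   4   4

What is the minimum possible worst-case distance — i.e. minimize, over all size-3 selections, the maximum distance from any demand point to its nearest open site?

Open {Site 1, Site 2, Site 3}.
  Farthest demand point is N3 at distance 24 (to Site 1); all others are ≤ 24.
With {Site 1, Site 2, Site 4} the worst case is 24.
With {Site 1, Site 3, Site 4} the worst case is 24.
No size-3 selection achieves below 24.

24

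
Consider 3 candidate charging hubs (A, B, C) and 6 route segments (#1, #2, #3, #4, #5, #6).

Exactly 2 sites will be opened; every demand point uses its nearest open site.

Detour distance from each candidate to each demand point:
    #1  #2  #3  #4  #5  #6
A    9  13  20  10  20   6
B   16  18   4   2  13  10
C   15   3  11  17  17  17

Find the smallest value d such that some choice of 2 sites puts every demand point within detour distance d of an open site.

Open {A, B}.
  Farthest demand point is #2 at detour distance 13 (to A); all others are ≤ 13.
With {B, C} the worst case is 15.
With {A, C} the worst case is 17.
No size-2 selection achieves below 13.

13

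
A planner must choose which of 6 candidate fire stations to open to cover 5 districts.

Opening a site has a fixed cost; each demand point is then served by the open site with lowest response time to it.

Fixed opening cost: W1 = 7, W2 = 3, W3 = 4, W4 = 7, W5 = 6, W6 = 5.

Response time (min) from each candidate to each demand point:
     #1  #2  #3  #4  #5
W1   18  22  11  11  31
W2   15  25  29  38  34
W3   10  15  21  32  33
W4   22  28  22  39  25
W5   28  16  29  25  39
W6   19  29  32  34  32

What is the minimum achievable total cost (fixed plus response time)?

89

Open {W1, W3}: assign each demand point to its cheapest open site.
  #1→W3 10, #2→W3 15, #3→W1 11, #4→W1 11, #5→W1 31
  response time 78, fixed 11 → total 89.
Compare {W1, W3, W4}: response time 72 + fixed 18 = 90.
Compare {W1, W2, W3}: response time 78 + fixed 14 = 92.
Compare {W1, W2, W3, W4}: response time 72 + fixed 21 = 93.
All other subsets cost ≥ 90. Minimum total cost: 89.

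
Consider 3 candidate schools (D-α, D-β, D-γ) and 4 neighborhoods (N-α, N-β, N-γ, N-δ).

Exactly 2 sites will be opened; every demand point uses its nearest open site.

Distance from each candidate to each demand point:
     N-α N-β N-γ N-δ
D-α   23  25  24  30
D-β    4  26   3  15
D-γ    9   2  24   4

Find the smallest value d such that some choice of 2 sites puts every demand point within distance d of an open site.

4

Open {D-β, D-γ}.
  Farthest demand point is N-α at distance 4 (to D-β); all others are ≤ 4.
With {D-α, D-γ} the worst case is 24.
With {D-α, D-β} the worst case is 25.
No size-2 selection achieves below 4.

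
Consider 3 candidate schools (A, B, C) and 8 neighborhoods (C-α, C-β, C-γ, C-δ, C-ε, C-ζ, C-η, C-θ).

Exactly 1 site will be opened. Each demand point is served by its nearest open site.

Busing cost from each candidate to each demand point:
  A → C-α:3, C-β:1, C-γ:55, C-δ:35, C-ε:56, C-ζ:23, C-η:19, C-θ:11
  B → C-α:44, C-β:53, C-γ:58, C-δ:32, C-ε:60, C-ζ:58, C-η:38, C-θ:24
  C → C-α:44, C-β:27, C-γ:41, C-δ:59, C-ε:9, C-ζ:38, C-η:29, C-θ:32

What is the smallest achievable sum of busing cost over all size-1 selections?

Open {A}.
  C-α→A 3, C-β→A 1, C-γ→A 55, C-δ→A 35, C-ε→A 56, C-ζ→A 23, C-η→A 19, C-θ→A 11  ⇒ total 203.
Compare {C}: total 279.
Compare {B}: total 367.

203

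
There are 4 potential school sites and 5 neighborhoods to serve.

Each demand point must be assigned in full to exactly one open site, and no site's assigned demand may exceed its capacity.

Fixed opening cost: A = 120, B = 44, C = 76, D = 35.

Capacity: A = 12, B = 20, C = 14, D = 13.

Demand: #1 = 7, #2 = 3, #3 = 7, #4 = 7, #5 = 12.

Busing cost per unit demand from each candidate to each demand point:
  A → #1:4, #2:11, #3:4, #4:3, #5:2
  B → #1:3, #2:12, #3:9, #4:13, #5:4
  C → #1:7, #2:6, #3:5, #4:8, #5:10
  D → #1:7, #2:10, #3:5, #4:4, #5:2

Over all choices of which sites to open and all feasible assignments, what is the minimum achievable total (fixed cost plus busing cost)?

Open {B, C, D}; cheapest assignment that respects the capacities:
  B (cap 20, load 19): #1, #5 — cost 7×3 + 12×4 = 69
  C (cap 14, load 10): #2, #3 — cost 3×6 + 7×5 = 53
  D (cap 13, load 7): #4 — cost 7×4 = 28
  Shipping 150, fixed 155 → total 305.
  Any other capacity-feasible assignment to {B, C, D} ships for at least 150.
Compare {A, B, D}: its best feasible assignment gives total 354.
Compare {A, B, C}: its best feasible assignment gives total 383.
Every other set of open sites that can feasibly serve all demand totals ≥ 354 even under its best assignment. Minimum: 305.

305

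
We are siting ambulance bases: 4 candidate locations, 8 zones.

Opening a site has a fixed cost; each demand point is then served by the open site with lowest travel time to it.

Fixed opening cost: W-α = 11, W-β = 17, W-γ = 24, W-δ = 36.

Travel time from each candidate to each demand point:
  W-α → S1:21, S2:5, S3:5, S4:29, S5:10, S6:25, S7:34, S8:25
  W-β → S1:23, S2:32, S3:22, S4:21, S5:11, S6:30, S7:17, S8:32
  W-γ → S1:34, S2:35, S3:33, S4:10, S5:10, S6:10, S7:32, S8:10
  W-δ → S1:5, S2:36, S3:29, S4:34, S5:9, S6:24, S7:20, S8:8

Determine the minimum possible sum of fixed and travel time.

Open {W-α, W-γ}: assign each demand point to its cheapest open site.
  S1→W-α 21, S2→W-α 5, S3→W-α 5, S4→W-γ 10, S5→W-α 10, S6→W-γ 10, S7→W-γ 32, S8→W-γ 10
  travel time 103, fixed 35 → total 138.
Compare {W-α, W-β, W-γ}: travel time 88 + fixed 52 = 140.
Compare {W-α, W-γ, W-δ}: travel time 72 + fixed 71 = 143.
Compare {W-α, W-δ}: travel time 105 + fixed 47 = 152.
All other subsets cost ≥ 140. Minimum total cost: 138.

138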